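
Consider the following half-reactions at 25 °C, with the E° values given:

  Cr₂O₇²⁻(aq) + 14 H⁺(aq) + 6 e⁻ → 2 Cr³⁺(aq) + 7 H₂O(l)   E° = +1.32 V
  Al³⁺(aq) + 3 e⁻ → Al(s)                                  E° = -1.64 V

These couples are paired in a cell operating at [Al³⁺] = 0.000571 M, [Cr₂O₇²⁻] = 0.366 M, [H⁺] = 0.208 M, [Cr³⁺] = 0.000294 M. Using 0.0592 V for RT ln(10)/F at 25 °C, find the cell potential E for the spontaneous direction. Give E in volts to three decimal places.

Cr₂O₇²⁻/Cr³⁺ is the cathode (higher E°), Al³⁺/Al the anode: E°cell = +1.32 − (-1.64) = +2.96 V, n = 6.
Overall: Cr₂O₇²⁻(aq) + 14 H⁺(aq) + 2 Al(s) → 2 Cr³⁺(aq) + 7 H₂O(l) + 2 Al³⁺(aq)
Q = [Cr³⁺]^2·[Al³⁺]^2 / ([Cr₂O₇²⁻]·[H⁺]^14); log Q = -3.566.
E = E° − (0.0592/n) log Q = +2.96 − (0.0592/6)(-3.566) = +2.995 V.

+2.995 V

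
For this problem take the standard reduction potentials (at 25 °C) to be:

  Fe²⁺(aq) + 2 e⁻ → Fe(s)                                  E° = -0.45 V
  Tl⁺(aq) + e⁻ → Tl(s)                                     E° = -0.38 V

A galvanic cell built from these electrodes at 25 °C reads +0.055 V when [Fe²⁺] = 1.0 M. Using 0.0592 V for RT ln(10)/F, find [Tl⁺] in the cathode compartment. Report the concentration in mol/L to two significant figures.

Tl⁺/Tl is the cathode, Fe²⁺/Fe the anode: E°cell = +0.07 V, n = 2.
Overall reaction: 2 Tl⁺(aq) + Fe(s) → 2 Tl(s) + Fe²⁺(aq); Q = [Fe²⁺]^1/[Tl⁺]^2.
From E = E° − (0.0592/n) log Q: log Q = (E° − E)·n/0.0592 = (+0.07 − (+0.055))·2/0.0592 = 0.5068.
So 2·log[Tl⁺] = 1·log(1) − log Q = 0.0000 − (0.5068) = -0.5068; log[Tl⁺] = -0.5068 / 2 = -0.2534; [Tl⁺] = 10^(-0.2534) ≈ 0.56 M.

0.56 M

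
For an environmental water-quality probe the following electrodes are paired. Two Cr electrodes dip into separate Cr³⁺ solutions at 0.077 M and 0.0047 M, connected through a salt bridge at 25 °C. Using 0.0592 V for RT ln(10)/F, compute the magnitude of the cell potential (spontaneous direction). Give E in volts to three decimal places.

+0.024 V

For a concentration cell E°cell = 0. The 0.077 M side is the cathode (reduction is favoured where [Cr³⁺] is higher).
With n = 3, E = −(0.0592/3) log([Cr³⁺]ₐₙ/[Cr³⁺]꜀ₐₜ) = −(0.0592/3) log(0.0047/0.077) = −(0.0592/3)(-1.214) = +0.024 V.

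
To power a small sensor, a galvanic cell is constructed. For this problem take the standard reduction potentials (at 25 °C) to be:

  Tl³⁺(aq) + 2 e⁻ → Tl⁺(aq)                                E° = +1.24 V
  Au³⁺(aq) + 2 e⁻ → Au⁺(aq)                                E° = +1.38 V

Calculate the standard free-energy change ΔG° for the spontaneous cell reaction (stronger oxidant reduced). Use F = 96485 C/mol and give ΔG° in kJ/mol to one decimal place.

Au³⁺/Au⁺ (E° = +1.38 V) is the cathode; Tl³⁺/Tl⁺ (E° = +1.24 V) is the anode, so E°cell = +0.14 V.
Balancing electrons gives n = 2 (lcm of 2 and 2).
ΔG° = −nFE° = −(2)(96485)(+0.14) = -27,016 J = -27.0 kJ/mol.

-27.0 kJ/mol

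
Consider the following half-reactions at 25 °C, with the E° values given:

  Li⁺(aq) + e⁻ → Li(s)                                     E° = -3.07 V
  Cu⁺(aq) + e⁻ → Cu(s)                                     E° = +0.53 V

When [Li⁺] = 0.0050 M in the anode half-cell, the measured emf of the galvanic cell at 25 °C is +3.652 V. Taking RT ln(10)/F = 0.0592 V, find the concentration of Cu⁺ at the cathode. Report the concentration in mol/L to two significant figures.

Cu⁺/Cu is the cathode, Li⁺/Li the anode: E°cell = +3.60 V, n = 1.
Overall reaction: Cu⁺(aq) + Li(s) → Cu(s) + Li⁺(aq); Q = [Li⁺]^1/[Cu⁺]^1.
From E = E° − (0.0592/n) log Q: log Q = (E° − E)·n/0.0592 = (+3.60 − (+3.652))·1/0.0592 = -0.8784.
So 1·log[Cu⁺] = 1·log(0.005) − log Q = -2.3010 − (-0.8784) = -1.4226; [Cu⁺] = 10^(-1.4226) ≈ 0.038 M.

0.038 M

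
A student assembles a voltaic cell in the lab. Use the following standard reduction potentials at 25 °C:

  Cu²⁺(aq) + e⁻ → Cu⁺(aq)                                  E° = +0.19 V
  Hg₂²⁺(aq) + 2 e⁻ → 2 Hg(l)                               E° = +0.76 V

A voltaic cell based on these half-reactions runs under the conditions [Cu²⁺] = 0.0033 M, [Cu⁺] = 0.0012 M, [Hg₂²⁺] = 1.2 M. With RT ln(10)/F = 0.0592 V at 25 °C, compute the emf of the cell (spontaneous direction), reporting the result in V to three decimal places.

+0.546 V

Hg₂²⁺/Hg is the cathode (higher E°), Cu²⁺/Cu⁺ the anode: E°cell = +0.76 − (+0.19) = +0.57 V, n = 2.
Overall: Hg₂²⁺(aq) + 2 Cu⁺(aq) → 2 Hg(l) + 2 Cu²⁺(aq)
Q = [Cu²⁺]^2 / ([Hg₂²⁺]·[Cu⁺]^2); log Q = 0.799.
E = E° − (0.0592/n) log Q = +0.57 − (0.0592/2)(0.799) = +0.546 V.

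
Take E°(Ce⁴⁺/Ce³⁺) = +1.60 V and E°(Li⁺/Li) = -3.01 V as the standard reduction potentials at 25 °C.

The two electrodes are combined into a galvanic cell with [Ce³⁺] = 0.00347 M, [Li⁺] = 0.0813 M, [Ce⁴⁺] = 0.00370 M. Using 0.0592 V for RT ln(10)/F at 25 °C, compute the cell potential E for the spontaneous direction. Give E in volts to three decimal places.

+4.676 V

Ce⁴⁺/Ce³⁺ is the cathode (higher E°), Li⁺/Li the anode: E°cell = +1.60 − (-3.01) = +4.61 V, n = 1.
Overall: Ce⁴⁺(aq) + Li(s) → Ce³⁺(aq) + Li⁺(aq)
Q = [Ce³⁺]·[Li⁺] / ([Ce⁴⁺]); log Q = -1.118.
E = E° − (0.0592/n) log Q = +4.61 − (0.0592/1)(-1.118) = +4.676 V.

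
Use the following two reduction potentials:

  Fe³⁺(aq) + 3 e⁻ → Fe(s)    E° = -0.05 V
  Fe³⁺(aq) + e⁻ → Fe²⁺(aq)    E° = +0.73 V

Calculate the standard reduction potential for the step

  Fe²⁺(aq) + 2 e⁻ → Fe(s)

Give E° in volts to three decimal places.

Sequential free energies add, so n₃E°₃ = n₁E°₁ + n₂E°₂.
With n₃ = 3, and the known step contributing 1×(+0.73) V, the unknown satisfies 2·E° = 3×(-0.05) − 1×(+0.73) = -0.880.
E° = -0.880 / 2 = -0.440 V.

-0.440 V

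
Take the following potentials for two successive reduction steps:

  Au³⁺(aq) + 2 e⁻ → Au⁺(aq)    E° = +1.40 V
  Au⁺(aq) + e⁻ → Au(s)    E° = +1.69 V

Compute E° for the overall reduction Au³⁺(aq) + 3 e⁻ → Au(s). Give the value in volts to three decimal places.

+1.497 V

Standard free energies of sequential steps add: ΔG°₃ = ΔG°₁ + ΔG°₂, so n₃E°₃ = n₁E°₁ + n₂E°₂.
E°₃ = (2×+1.40 + 1×+1.69) / 3 = (+4.490) / 3 = +1.497 V.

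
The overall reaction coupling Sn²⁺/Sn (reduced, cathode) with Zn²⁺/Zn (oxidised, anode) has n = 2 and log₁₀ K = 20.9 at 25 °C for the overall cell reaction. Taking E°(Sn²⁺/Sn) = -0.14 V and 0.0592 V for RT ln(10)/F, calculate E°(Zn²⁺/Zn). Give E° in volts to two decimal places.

E°cell = (0.0592/n)·log K = (0.0592/2)(20.9) = +0.619 V.
Since Sn²⁺/Sn is the cathode and Zn²⁺/Zn the anode, E°cell = E°(Sn²⁺/Sn) − E°(Zn²⁺/Zn).
So E°(Zn²⁺/Zn) = E°(Sn²⁺/Sn) − E°cell = (-0.14) − (+0.619) = -0.76 V.

-0.76 V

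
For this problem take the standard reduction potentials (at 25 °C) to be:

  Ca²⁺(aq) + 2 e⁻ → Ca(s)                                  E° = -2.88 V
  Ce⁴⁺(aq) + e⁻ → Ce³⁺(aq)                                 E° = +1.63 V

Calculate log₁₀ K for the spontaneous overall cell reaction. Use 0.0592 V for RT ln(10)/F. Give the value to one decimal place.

Cathode: Ce⁴⁺/Ce³⁺; anode: Ca²⁺/Ca. E°cell = +4.51 V, n = 2.
log K = nE°cell / 0.0592 = (2)(+4.51) / 0.0592 = 152.4.

152.4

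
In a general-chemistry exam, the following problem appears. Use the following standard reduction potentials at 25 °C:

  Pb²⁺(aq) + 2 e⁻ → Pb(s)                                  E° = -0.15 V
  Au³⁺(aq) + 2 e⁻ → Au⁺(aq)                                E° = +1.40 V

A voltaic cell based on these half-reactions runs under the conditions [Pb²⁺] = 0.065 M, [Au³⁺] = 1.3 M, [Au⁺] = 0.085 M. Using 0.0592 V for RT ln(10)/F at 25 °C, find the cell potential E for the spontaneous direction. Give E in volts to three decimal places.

+1.620 V

Au³⁺/Au⁺ is the cathode (higher E°), Pb²⁺/Pb the anode: E°cell = +1.40 − (-0.15) = +1.55 V, n = 2.
Overall: Au³⁺(aq) + Pb(s) → Au⁺(aq) + Pb²⁺(aq)
Q = [Au⁺]·[Pb²⁺] / ([Au³⁺]); log Q = -2.372.
E = E° − (0.0592/n) log Q = +1.55 − (0.0592/2)(-2.372) = +1.620 V.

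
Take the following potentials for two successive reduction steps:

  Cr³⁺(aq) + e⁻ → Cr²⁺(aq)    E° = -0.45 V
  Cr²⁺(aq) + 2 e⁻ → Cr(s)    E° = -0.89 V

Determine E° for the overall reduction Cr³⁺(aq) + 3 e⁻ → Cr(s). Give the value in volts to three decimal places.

-0.743 V

Standard free energies of sequential steps add: ΔG°₃ = ΔG°₁ + ΔG°₂, so n₃E°₃ = n₁E°₁ + n₂E°₂.
E°₃ = (1×-0.45 + 2×-0.89) / 3 = (-2.230) / 3 = -0.743 V.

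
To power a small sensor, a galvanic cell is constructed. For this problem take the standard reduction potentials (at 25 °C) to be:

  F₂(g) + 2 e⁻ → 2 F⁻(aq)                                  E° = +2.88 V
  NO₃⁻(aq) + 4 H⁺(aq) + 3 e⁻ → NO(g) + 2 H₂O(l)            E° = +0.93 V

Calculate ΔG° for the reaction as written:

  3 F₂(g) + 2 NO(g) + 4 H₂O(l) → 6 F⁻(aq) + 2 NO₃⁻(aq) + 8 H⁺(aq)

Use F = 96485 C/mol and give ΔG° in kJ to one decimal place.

-1128.9 kJ

As written, F₂/F⁻ is reduced (cathode) and NO₃⁻/NO is oxidised (anode), so E°cell = (+2.88) − (+0.93) = +1.95 V.
Balancing electrons gives n = 6.
ΔG° = −nFE° = −(6)(96485)(+1.95) = -1,128,874 J = -1128.9 kJ.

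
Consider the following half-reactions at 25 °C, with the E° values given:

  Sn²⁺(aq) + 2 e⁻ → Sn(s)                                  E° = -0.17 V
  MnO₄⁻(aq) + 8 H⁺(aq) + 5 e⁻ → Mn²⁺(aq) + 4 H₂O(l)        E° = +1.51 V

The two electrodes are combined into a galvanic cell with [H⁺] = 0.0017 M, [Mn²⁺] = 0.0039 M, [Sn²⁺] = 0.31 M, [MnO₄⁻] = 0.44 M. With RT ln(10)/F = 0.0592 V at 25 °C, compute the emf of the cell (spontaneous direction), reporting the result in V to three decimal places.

+1.457 V

MnO₄⁻/Mn²⁺ is the cathode (higher E°), Sn²⁺/Sn the anode: E°cell = +1.51 − (-0.17) = +1.68 V, n = 10.
Overall: 2 MnO₄⁻(aq) + 16 H⁺(aq) + 5 Sn(s) → 2 Mn²⁺(aq) + 8 H₂O(l) + 5 Sn²⁺(aq)
Q = [Mn²⁺]^2·[Sn²⁺]^5 / ([MnO₄⁻]^2·[H⁺]^16); log Q = 37.665.
E = E° − (0.0592/n) log Q = +1.68 − (0.0592/10)(37.665) = +1.457 V.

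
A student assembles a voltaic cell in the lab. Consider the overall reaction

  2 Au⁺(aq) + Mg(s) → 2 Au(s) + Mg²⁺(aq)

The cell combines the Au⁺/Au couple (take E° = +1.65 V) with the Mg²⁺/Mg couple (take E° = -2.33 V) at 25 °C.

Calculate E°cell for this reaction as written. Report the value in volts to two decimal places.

+3.98 V

The Au⁺/Au couple has the higher reduction potential, so it is the cathode; Mg²⁺/Mg is oxidised at the anode.
E°cell = E°(cathode) − E°(anode) = (+1.65) − (-2.33) = +3.98 V.
Since E°cell > 0, the reaction is spontaneous under standard conditions.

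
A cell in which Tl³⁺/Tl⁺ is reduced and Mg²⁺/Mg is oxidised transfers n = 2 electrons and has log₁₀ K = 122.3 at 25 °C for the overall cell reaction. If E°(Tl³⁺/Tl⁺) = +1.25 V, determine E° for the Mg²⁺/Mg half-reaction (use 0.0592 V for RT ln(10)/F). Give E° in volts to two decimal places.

-2.37 V

E°cell = (0.0592/n)·log K = (0.0592/2)(122.3) = +3.620 V.
Since Tl³⁺/Tl⁺ is the cathode and Mg²⁺/Mg the anode, E°cell = E°(Tl³⁺/Tl⁺) − E°(Mg²⁺/Mg).
So E°(Mg²⁺/Mg) = E°(Tl³⁺/Tl⁺) − E°cell = (+1.25) − (+3.620) = -2.37 V.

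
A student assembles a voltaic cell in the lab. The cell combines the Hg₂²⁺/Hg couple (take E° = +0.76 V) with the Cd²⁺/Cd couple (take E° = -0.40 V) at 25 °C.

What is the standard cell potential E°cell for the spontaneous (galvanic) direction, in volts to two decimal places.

The Hg₂²⁺/Hg couple has the higher reduction potential, so it is the cathode; Cd²⁺/Cd is oxidised at the anode.
E°cell = E°(cathode) − E°(anode) = (+0.76) − (-0.40) = +1.16 V.

+1.16 V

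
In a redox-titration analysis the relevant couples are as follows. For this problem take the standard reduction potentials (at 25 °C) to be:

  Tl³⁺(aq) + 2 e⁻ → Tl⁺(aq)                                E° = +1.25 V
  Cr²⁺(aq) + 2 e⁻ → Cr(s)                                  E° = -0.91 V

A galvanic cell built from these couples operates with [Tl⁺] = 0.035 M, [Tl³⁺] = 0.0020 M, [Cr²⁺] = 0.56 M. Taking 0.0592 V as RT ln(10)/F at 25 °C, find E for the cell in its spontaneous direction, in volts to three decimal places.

+2.131 V

Tl³⁺/Tl⁺ is the cathode (higher E°), Cr²⁺/Cr the anode: E°cell = +1.25 − (-0.91) = +2.16 V, n = 2.
Overall: Tl³⁺(aq) + Cr(s) → Tl⁺(aq) + Cr²⁺(aq)
Q = [Tl⁺]·[Cr²⁺] / ([Tl³⁺]); log Q = 0.991.
E = E° − (0.0592/n) log Q = +2.16 − (0.0592/2)(0.991) = +2.131 V.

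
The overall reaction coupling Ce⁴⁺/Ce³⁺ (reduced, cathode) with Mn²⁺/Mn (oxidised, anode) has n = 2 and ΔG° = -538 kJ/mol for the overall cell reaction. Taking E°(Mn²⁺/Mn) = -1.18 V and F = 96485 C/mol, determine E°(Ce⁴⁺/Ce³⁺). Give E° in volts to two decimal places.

+1.61 V

E°cell = −ΔG°/(nF) = −(-538×10³)/((2)(96485)) = +2.788 V.
Since Ce⁴⁺/Ce³⁺ is the cathode and Mn²⁺/Mn the anode, E°cell = E°(Ce⁴⁺/Ce³⁺) − E°(Mn²⁺/Mn).
So E°(Ce⁴⁺/Ce³⁺) = E°cell + E°(Mn²⁺/Mn) = +2.788 + (-1.18) = +1.61 V.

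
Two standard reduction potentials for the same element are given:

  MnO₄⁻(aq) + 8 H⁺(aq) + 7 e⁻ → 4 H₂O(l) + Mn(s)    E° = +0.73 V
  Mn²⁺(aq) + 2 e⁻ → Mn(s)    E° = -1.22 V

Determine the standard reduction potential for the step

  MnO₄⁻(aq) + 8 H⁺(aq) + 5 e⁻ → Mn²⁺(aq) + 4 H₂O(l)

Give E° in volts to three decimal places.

+1.510 V

Sequential free energies add, so n₃E°₃ = n₁E°₁ + n₂E°₂.
With n₃ = 7, and the known step contributing 2×(-1.22) V, the unknown satisfies 5·E° = 7×(+0.73) − 2×(-1.22) = +7.550.
E° = +7.550 / 5 = +1.510 V.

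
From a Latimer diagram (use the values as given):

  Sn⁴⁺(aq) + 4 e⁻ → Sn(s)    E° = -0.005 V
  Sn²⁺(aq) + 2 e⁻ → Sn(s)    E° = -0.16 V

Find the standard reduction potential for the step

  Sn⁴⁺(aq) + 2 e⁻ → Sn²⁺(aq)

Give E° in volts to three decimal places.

Sequential free energies add, so n₃E°₃ = n₁E°₁ + n₂E°₂.
With n₃ = 4, and the known step contributing 2×(-0.16) V, the unknown satisfies 2·E° = 4×(-0.005) − 2×(-0.16) = +0.300.
E° = +0.300 / 2 = +0.150 V.

+0.150 V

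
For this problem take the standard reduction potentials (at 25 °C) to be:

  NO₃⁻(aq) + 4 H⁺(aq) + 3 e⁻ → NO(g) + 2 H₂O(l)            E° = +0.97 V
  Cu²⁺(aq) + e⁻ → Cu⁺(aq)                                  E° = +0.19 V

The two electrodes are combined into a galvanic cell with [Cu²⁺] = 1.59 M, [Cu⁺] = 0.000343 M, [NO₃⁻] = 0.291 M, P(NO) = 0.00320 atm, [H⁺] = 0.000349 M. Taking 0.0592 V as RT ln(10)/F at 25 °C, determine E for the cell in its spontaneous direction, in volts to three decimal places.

NO₃⁻/NO is the cathode (higher E°), Cu²⁺/Cu⁺ the anode: E°cell = +0.97 − (+0.19) = +0.78 V, n = 3.
Overall: NO₃⁻(aq) + 4 H⁺(aq) + 3 Cu⁺(aq) → NO(g) + 2 H₂O(l) + 3 Cu²⁺(aq)
Q = P(NO)·[Cu²⁺]^3 / ([NO₃⁻]·[H⁺]^4·[Cu⁺]^3); log Q = 22.868.
E = E° − (0.0592/n) log Q = +0.78 − (0.0592/3)(22.868) = +0.329 V.

+0.329 V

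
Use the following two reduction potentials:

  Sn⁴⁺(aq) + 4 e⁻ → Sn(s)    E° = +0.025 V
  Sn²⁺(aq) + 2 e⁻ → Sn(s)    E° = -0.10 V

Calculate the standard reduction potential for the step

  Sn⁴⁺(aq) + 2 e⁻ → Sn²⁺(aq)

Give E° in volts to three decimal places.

+0.150 V

Sequential free energies add, so n₃E°₃ = n₁E°₁ + n₂E°₂.
With n₃ = 4, and the known step contributing 2×(-0.10) V, the unknown satisfies 2·E° = 4×(+0.025) − 2×(-0.10) = +0.300.
E° = +0.300 / 2 = +0.150 V.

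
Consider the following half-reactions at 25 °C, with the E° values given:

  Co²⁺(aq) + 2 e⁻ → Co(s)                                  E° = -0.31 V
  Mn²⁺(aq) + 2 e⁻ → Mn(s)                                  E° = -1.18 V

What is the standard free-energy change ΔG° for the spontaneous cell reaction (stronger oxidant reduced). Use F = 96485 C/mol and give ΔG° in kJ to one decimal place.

-167.9 kJ

Co²⁺/Co (E° = -0.31 V) is the cathode; Mn²⁺/Mn (E° = -1.18 V) is the anode, so E°cell = +0.87 V.
Balancing electrons gives n = 2 (lcm of 2 and 2).
ΔG° = −nFE° = −(2)(96485)(+0.87) = -167,884 J = -167.9 kJ.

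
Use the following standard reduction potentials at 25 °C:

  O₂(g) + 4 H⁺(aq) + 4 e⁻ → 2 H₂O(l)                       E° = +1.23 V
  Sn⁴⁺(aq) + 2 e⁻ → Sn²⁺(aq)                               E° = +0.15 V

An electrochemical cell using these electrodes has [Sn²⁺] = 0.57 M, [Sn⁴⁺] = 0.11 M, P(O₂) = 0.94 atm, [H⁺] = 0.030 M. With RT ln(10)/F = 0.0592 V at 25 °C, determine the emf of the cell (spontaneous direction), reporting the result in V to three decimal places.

O₂/H₂O is the cathode (higher E°), Sn⁴⁺/Sn²⁺ the anode: E°cell = +1.23 − (+0.15) = +1.08 V, n = 4.
Overall: O₂(g) + 4 H⁺(aq) + 2 Sn²⁺(aq) → 2 H₂O(l) + 2 Sn⁴⁺(aq)
Q = [Sn⁴⁺]^2 / (P(O₂)·[H⁺]^4·[Sn²⁺]^2); log Q = 4.689.
E = E° − (0.0592/n) log Q = +1.08 − (0.0592/4)(4.689) = +1.011 V.

+1.011 V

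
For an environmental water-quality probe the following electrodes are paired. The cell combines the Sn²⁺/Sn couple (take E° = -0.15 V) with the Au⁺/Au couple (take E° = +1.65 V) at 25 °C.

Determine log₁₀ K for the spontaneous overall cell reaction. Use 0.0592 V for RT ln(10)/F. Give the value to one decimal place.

Cathode: Au⁺/Au; anode: Sn²⁺/Sn. E°cell = +1.80 V, n = 2.
log K = nE°cell / 0.0592 = (2)(+1.80) / 0.0592 = 60.8.

60.8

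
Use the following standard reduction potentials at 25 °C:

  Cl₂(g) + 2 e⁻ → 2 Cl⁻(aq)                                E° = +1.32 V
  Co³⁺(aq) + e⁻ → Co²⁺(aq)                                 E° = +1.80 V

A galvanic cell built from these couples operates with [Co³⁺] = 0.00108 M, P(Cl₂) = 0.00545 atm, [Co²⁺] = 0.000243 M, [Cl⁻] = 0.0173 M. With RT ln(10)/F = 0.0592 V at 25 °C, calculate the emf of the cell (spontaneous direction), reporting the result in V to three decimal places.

Co³⁺/Co²⁺ is the cathode (higher E°), Cl₂/Cl⁻ the anode: E°cell = +1.80 − (+1.32) = +0.48 V, n = 2.
Overall: 2 Co³⁺(aq) + 2 Cl⁻(aq) → 2 Co²⁺(aq) + Cl₂(g)
Q = [Co²⁺]^2·P(Cl₂) / ([Co³⁺]^2·[Cl⁻]^2); log Q = -0.035.
E = E° − (0.0592/n) log Q = +0.48 − (0.0592/2)(-0.035) = +0.481 V.

+0.481 V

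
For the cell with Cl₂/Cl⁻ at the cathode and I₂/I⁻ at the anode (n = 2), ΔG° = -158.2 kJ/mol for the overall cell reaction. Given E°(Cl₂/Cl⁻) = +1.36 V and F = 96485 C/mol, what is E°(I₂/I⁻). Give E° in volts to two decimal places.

E°cell = −ΔG°/(nF) = −(-158.2×10³)/((2)(96485)) = +0.820 V.
Since Cl₂/Cl⁻ is the cathode and I₂/I⁻ the anode, E°cell = E°(Cl₂/Cl⁻) − E°(I₂/I⁻).
So E°(I₂/I⁻) = E°(Cl₂/Cl⁻) − E°cell = (+1.36) − (+0.820) = +0.54 V.

+0.54 V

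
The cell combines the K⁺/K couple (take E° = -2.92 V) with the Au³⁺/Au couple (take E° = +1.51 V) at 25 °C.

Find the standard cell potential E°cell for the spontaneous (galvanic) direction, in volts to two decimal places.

+4.43 V

The Au³⁺/Au couple has the higher reduction potential, so it is the cathode; K⁺/K is oxidised at the anode.
E°cell = E°(cathode) − E°(anode) = (+1.51) − (-2.92) = +4.43 V.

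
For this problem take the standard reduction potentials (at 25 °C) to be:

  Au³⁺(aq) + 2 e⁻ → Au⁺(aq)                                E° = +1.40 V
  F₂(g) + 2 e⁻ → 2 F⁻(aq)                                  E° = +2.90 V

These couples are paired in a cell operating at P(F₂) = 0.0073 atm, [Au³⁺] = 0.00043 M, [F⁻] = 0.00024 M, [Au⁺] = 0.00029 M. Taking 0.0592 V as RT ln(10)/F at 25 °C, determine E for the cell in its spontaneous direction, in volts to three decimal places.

F₂/F⁻ is the cathode (higher E°), Au³⁺/Au⁺ the anode: E°cell = +2.90 − (+1.40) = +1.50 V, n = 2.
Overall: F₂(g) + Au⁺(aq) → 2 F⁻(aq) + Au³⁺(aq)
Q = [F⁻]^2·[Au³⁺] / (P(F₂)·[Au⁺]); log Q = -4.932.
E = E° − (0.0592/n) log Q = +1.50 − (0.0592/2)(-4.932) = +1.646 V.

+1.646 V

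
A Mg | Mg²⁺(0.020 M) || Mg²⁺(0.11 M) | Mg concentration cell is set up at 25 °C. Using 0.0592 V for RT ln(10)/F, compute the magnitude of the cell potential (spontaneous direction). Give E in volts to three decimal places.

+0.022 V

For a concentration cell E°cell = 0. The 0.11 M side is the cathode (reduction is favoured where [Mg²⁺] is higher).
With n = 2, E = −(0.0592/2) log([Mg²⁺]ₐₙ/[Mg²⁺]꜀ₐₜ) = −(0.0592/2) log(0.02/0.11) = −(0.0592/2)(-0.740) = +0.022 V.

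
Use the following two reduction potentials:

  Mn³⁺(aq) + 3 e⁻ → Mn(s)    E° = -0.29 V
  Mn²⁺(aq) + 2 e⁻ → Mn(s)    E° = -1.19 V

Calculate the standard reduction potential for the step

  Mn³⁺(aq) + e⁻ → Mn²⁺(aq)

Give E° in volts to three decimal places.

Sequential free energies add, so n₃E°₃ = n₁E°₁ + n₂E°₂.
With n₃ = 3, and the known step contributing 2×(-1.19) V, the unknown satisfies 1·E° = 3×(-0.29) − 2×(-1.19) = +1.510.
E° = +1.510 / 1 = +1.510 V.

+1.510 V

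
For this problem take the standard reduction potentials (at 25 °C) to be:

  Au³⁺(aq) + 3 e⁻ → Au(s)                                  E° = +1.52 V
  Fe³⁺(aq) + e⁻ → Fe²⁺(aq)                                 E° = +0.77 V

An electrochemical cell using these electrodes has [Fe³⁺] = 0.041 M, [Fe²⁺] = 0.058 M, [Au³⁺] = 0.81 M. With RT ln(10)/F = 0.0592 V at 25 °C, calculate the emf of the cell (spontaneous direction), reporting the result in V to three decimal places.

+0.757 V

Au³⁺/Au is the cathode (higher E°), Fe³⁺/Fe²⁺ the anode: E°cell = +1.52 − (+0.77) = +0.75 V, n = 3.
Overall: Au³⁺(aq) + 3 Fe²⁺(aq) → Au(s) + 3 Fe³⁺(aq)
Q = [Fe³⁺]^3 / ([Au³⁺]·[Fe²⁺]^3); log Q = -0.360.
E = E° − (0.0592/n) log Q = +0.75 − (0.0592/3)(-0.360) = +0.757 V.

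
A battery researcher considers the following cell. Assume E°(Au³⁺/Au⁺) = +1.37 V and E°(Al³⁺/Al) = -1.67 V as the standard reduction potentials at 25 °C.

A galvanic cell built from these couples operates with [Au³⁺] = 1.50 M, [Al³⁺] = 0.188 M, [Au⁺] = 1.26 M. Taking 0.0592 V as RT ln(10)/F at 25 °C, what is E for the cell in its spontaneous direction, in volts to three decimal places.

Au³⁺/Au⁺ is the cathode (higher E°), Al³⁺/Al the anode: E°cell = +1.37 − (-1.67) = +3.04 V, n = 6.
Overall: 3 Au³⁺(aq) + 2 Al(s) → 3 Au⁺(aq) + 2 Al³⁺(aq)
Q = [Au⁺]^3·[Al³⁺]^2 / ([Au³⁺]^3); log Q = -1.679.
E = E° − (0.0592/n) log Q = +3.04 − (0.0592/6)(-1.679) = +3.057 V.

+3.057 V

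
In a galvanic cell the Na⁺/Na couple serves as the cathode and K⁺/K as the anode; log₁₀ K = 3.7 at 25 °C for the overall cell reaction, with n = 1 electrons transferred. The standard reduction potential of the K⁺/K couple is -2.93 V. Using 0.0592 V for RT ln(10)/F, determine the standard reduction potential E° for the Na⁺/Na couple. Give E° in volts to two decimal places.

E°cell = (0.0592/n)·log K = (0.0592/1)(3.7) = +0.219 V.
Since Na⁺/Na is the cathode and K⁺/K the anode, E°cell = E°(Na⁺/Na) − E°(K⁺/K).
So E°(Na⁺/Na) = E°cell + E°(K⁺/K) = +0.219 + (-2.93) = -2.71 V.

-2.71 V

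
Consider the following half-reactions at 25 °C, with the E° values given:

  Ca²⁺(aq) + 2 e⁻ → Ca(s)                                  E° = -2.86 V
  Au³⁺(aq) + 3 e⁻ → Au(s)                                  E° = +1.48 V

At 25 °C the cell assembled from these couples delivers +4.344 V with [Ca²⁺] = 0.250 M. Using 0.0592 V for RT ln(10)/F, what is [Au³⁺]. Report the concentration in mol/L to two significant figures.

Au³⁺/Au is the cathode, Ca²⁺/Ca the anode: E°cell = +4.34 V, n = 6.
Overall reaction: 2 Au³⁺(aq) + 3 Ca(s) → 2 Au(s) + 3 Ca²⁺(aq); Q = [Ca²⁺]^3/[Au³⁺]^2.
From E = E° − (0.0592/n) log Q: log Q = (E° − E)·n/0.0592 = (+4.34 − (+4.344))·6/0.0592 = -0.4054.
So 2·log[Au³⁺] = 3·log(0.25) − log Q = -1.8062 − (-0.4054) = -1.4008; log[Au³⁺] = -1.4008 / 2 = -0.7004; [Au³⁺] = 10^(-0.7004) ≈ 0.20 M.

0.20 M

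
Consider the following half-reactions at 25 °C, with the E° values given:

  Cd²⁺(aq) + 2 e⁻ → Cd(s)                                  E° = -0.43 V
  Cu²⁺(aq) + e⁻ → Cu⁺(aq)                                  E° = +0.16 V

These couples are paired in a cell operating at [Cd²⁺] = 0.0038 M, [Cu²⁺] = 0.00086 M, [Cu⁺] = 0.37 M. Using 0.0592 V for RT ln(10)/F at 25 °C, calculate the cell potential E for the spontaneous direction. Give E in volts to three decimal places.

Cu²⁺/Cu⁺ is the cathode (higher E°), Cd²⁺/Cd the anode: E°cell = +0.16 − (-0.43) = +0.59 V, n = 2.
Overall: 2 Cu²⁺(aq) + Cd(s) → 2 Cu⁺(aq) + Cd²⁺(aq)
Q = [Cu⁺]^2·[Cd²⁺] / ([Cu²⁺]^2); log Q = 2.847.
E = E° − (0.0592/n) log Q = +0.59 − (0.0592/2)(2.847) = +0.506 V.

+0.506 V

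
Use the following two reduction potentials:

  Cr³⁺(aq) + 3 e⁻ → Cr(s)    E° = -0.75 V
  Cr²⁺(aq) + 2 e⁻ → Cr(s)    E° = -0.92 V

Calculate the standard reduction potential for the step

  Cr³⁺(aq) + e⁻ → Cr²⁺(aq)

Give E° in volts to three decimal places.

Sequential free energies add, so n₃E°₃ = n₁E°₁ + n₂E°₂.
With n₃ = 3, and the known step contributing 2×(-0.92) V, the unknown satisfies 1·E° = 3×(-0.75) − 2×(-0.92) = -0.410.
E° = -0.410 / 1 = -0.410 V.

-0.410 V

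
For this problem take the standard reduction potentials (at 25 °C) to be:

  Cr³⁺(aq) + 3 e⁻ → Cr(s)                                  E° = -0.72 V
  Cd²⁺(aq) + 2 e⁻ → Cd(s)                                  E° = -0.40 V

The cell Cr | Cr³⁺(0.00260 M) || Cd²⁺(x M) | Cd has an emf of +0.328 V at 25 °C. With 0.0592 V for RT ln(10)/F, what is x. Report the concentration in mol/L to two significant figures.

0.035 M

Cd²⁺/Cd is the cathode, Cr³⁺/Cr the anode: E°cell = +0.32 V, n = 6.
Overall reaction: 3 Cd²⁺(aq) + 2 Cr(s) → 3 Cd(s) + 2 Cr³⁺(aq); Q = [Cr³⁺]^2/[Cd²⁺]^3.
From E = E° − (0.0592/n) log Q: log Q = (E° − E)·n/0.0592 = (+0.32 − (+0.328))·6/0.0592 = -0.8108.
So 3·log[Cd²⁺] = 2·log(0.0026) − log Q = -5.1701 − (-0.8108) = -4.3593; log[Cd²⁺] = -4.3593 / 3 = -1.4531; [Cd²⁺] = 10^(-1.4531) ≈ 0.035 M.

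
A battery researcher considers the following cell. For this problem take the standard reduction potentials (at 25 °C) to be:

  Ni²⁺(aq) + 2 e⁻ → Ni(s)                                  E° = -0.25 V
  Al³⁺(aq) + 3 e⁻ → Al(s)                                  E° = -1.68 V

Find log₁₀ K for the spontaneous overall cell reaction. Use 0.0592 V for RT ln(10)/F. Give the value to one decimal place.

144.9

Cathode: Ni²⁺/Ni; anode: Al³⁺/Al. E°cell = +1.43 V, n = 6.
log K = nE°cell / 0.0592 = (6)(+1.43) / 0.0592 = 144.9.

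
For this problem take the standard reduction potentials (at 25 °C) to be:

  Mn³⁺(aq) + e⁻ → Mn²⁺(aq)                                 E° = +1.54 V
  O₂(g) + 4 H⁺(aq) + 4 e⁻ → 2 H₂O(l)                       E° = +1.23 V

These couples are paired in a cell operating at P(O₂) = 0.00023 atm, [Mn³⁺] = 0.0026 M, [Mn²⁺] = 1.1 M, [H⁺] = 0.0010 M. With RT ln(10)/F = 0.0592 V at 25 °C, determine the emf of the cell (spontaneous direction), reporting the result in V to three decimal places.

+0.386 V

Mn³⁺/Mn²⁺ is the cathode (higher E°), O₂/H₂O the anode: E°cell = +1.54 − (+1.23) = +0.31 V, n = 4.
Overall: 4 Mn³⁺(aq) + 2 H₂O(l) → 4 Mn²⁺(aq) + O₂(g) + 4 H⁺(aq)
Q = [Mn²⁺]^4·P(O₂)·[H⁺]^4 / ([Mn³⁺]^4); log Q = -5.133.
E = E° − (0.0592/n) log Q = +0.31 − (0.0592/4)(-5.133) = +0.386 V.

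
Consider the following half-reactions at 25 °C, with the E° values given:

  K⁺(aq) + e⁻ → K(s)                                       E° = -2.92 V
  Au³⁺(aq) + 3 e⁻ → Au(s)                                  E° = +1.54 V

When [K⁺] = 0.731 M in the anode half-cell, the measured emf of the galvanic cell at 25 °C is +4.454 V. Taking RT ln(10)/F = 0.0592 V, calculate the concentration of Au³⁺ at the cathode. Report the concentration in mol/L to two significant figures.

0.19 M

Au³⁺/Au is the cathode, K⁺/K the anode: E°cell = +4.46 V, n = 3.
Overall reaction: Au³⁺(aq) + 3 K(s) → Au(s) + 3 K⁺(aq); Q = [K⁺]^3/[Au³⁺]^1.
From E = E° − (0.0592/n) log Q: log Q = (E° − E)·n/0.0592 = (+4.46 − (+4.454))·3/0.0592 = 0.3041.
So 1·log[Au³⁺] = 3·log(0.731) − log Q = -0.4082 − (0.3041) = -0.7123; [Au³⁺] = 10^(-0.7123) ≈ 0.19 M.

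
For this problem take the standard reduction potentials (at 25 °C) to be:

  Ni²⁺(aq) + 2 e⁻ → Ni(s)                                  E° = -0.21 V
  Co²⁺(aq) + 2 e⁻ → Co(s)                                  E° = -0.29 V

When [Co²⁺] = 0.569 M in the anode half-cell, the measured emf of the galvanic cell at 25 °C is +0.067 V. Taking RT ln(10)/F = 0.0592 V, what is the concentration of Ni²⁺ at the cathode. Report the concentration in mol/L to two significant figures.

Ni²⁺/Ni is the cathode, Co²⁺/Co the anode: E°cell = +0.08 V, n = 2.
Overall reaction: Ni²⁺(aq) + Co(s) → Ni(s) + Co²⁺(aq); Q = [Co²⁺]^1/[Ni²⁺]^1.
From E = E° − (0.0592/n) log Q: log Q = (E° − E)·n/0.0592 = (+0.08 − (+0.067))·2/0.0592 = 0.4392.
So 1·log[Ni²⁺] = 1·log(0.569) − log Q = -0.2449 − (0.4392) = -0.6841; [Ni²⁺] = 10^(-0.6841) ≈ 0.21 M.

0.21 M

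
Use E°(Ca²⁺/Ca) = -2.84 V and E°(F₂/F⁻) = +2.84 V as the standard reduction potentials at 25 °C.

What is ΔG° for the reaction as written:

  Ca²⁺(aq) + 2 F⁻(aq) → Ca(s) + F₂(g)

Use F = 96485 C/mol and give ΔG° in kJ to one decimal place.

+1096.1 kJ

As written, Ca²⁺/Ca is reduced (cathode) and F₂/F⁻ is oxidised (anode), so E°cell = (-2.84) − (+2.84) = -5.68 V.
Balancing electrons gives n = 2.
ΔG° = −nFE° = −(2)(96485)(-5.68) = 1,096,070 J = +1096.1 kJ.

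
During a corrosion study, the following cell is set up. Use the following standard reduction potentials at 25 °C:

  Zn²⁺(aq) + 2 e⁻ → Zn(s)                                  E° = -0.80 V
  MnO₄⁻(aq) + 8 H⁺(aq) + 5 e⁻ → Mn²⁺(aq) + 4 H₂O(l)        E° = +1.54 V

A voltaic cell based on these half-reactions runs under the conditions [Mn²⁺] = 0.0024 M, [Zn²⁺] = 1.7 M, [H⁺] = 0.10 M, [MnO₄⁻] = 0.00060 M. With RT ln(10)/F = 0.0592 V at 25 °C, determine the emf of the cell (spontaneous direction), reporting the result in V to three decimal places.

+2.231 V

MnO₄⁻/Mn²⁺ is the cathode (higher E°), Zn²⁺/Zn the anode: E°cell = +1.54 − (-0.80) = +2.34 V, n = 10.
Overall: 2 MnO₄⁻(aq) + 16 H⁺(aq) + 5 Zn(s) → 2 Mn²⁺(aq) + 8 H₂O(l) + 5 Zn²⁺(aq)
Q = [Mn²⁺]^2·[Zn²⁺]^5 / ([MnO₄⁻]^2·[H⁺]^16); log Q = 18.356.
E = E° − (0.0592/n) log Q = +2.34 − (0.0592/10)(18.356) = +2.231 V.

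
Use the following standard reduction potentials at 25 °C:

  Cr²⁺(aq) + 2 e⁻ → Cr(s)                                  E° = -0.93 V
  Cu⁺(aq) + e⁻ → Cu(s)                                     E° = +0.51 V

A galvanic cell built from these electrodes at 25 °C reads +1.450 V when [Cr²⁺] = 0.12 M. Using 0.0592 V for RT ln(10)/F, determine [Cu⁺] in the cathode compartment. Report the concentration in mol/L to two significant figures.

Cu⁺/Cu is the cathode, Cr²⁺/Cr the anode: E°cell = +1.44 V, n = 2.
Overall reaction: 2 Cu⁺(aq) + Cr(s) → 2 Cu(s) + Cr²⁺(aq); Q = [Cr²⁺]^1/[Cu⁺]^2.
From E = E° − (0.0592/n) log Q: log Q = (E° − E)·n/0.0592 = (+1.44 − (+1.450))·2/0.0592 = -0.3378.
So 2·log[Cu⁺] = 1·log(0.12) − log Q = -0.9208 − (-0.3378) = -0.5830; log[Cu⁺] = -0.5830 / 2 = -0.2915; [Cu⁺] = 10^(-0.2915) ≈ 0.51 M.

0.51 M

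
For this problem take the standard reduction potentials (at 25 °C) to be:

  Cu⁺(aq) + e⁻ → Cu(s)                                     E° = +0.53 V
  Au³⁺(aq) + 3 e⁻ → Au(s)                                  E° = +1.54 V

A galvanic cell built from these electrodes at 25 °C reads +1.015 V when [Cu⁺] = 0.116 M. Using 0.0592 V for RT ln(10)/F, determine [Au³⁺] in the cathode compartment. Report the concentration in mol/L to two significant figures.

0.0028 M

Au³⁺/Au is the cathode, Cu⁺/Cu the anode: E°cell = +1.01 V, n = 3.
Overall reaction: Au³⁺(aq) + 3 Cu(s) → Au(s) + 3 Cu⁺(aq); Q = [Cu⁺]^3/[Au³⁺]^1.
From E = E° − (0.0592/n) log Q: log Q = (E° − E)·n/0.0592 = (+1.01 − (+1.015))·3/0.0592 = -0.2534.
So 1·log[Au³⁺] = 3·log(0.116) − log Q = -2.8066 − (-0.2534) = -2.5532; [Au³⁺] = 10^(-2.5532) ≈ 0.0028 M.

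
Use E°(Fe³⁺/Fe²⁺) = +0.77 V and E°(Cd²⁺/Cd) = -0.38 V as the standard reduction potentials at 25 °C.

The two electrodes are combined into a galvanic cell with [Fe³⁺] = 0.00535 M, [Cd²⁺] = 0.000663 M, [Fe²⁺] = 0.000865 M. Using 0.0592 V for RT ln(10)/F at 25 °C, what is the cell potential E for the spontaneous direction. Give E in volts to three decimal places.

+1.291 V

Fe³⁺/Fe²⁺ is the cathode (higher E°), Cd²⁺/Cd the anode: E°cell = +0.77 − (-0.38) = +1.15 V, n = 2.
Overall: 2 Fe³⁺(aq) + Cd(s) → 2 Fe²⁺(aq) + Cd²⁺(aq)
Q = [Fe²⁺]^2·[Cd²⁺] / ([Fe³⁺]^2); log Q = -4.761.
E = E° − (0.0592/n) log Q = +1.15 − (0.0592/2)(-4.761) = +1.291 V.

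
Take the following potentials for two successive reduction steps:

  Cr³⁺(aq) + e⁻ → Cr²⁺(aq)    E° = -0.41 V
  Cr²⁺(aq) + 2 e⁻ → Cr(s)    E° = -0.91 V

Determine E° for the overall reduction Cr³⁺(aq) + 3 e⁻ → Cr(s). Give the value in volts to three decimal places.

-0.743 V

Standard free energies of sequential steps add: ΔG°₃ = ΔG°₁ + ΔG°₂, so n₃E°₃ = n₁E°₁ + n₂E°₂.
E°₃ = (1×-0.41 + 2×-0.91) / 3 = (-2.230) / 3 = -0.743 V.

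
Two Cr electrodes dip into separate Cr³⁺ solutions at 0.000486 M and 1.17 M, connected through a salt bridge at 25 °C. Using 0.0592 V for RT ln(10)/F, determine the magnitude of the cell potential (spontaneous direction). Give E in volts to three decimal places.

+0.067 V

For a concentration cell E°cell = 0. The 1.17 M side is the cathode (reduction is favoured where [Cr³⁺] is higher).
With n = 3, E = −(0.0592/3) log([Cr³⁺]ₐₙ/[Cr³⁺]꜀ₐₜ) = −(0.0592/3) log(0.000486/1.17) = −(0.0592/3)(-3.382) = +0.067 V.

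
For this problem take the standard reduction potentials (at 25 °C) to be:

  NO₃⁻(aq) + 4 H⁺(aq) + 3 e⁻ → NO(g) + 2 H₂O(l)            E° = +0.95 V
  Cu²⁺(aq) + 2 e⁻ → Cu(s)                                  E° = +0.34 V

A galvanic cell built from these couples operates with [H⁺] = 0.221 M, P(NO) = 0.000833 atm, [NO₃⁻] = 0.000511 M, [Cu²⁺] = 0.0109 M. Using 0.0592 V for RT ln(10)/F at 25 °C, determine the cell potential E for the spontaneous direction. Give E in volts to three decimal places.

NO₃⁻/NO is the cathode (higher E°), Cu²⁺/Cu the anode: E°cell = +0.95 − (+0.34) = +0.61 V, n = 6.
Overall: 2 NO₃⁻(aq) + 8 H⁺(aq) + 3 Cu(s) → 2 NO(g) + 4 H₂O(l) + 3 Cu²⁺(aq)
Q = P(NO)^2·[Cu²⁺]^3 / ([NO₃⁻]^2·[H⁺]^8); log Q = -0.218.
E = E° − (0.0592/n) log Q = +0.61 − (0.0592/6)(-0.218) = +0.612 V.

+0.612 V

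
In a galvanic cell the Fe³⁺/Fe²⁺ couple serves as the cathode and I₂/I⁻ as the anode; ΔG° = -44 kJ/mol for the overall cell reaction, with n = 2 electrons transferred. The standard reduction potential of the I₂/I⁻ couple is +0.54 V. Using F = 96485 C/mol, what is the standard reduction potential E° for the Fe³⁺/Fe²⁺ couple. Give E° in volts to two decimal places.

+0.77 V

E°cell = −ΔG°/(nF) = −(-44×10³)/((2)(96485)) = +0.228 V.
Since Fe³⁺/Fe²⁺ is the cathode and I₂/I⁻ the anode, E°cell = E°(Fe³⁺/Fe²⁺) − E°(I₂/I⁻).
So E°(Fe³⁺/Fe²⁺) = E°cell + E°(I₂/I⁻) = +0.228 + (+0.54) = +0.77 V.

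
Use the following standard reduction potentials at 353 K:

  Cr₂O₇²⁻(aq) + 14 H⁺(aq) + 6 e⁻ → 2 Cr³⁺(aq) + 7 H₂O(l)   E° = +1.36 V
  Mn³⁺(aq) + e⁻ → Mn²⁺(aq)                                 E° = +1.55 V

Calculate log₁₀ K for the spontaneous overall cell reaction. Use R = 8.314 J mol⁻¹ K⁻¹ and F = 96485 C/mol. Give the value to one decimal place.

Cathode: Mn³⁺/Mn²⁺; anode: Cr₂O₇²⁻/Cr³⁺. E°cell = (+1.55) − (+1.36) = +0.19 V, with n = 6.
ΔG° = −nFE° = −RT ln K, so ln K = nFE°/(RT) = (6)(96485)(+0.19) / ((8.314)(353)) = 37.478.
log₁₀ K = 37.478 / ln 10 = 16.3.

16.3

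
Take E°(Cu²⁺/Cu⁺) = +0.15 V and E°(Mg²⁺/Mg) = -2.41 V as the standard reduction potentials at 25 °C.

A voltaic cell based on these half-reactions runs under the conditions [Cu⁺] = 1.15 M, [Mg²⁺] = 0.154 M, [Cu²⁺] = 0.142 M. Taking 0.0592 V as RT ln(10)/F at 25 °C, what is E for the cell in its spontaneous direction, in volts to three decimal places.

+2.530 V

Cu²⁺/Cu⁺ is the cathode (higher E°), Mg²⁺/Mg the anode: E°cell = +0.15 − (-2.41) = +2.56 V, n = 2.
Overall: 2 Cu²⁺(aq) + Mg(s) → 2 Cu⁺(aq) + Mg²⁺(aq)
Q = [Cu⁺]^2·[Mg²⁺] / ([Cu²⁺]^2); log Q = 1.004.
E = E° − (0.0592/n) log Q = +2.56 − (0.0592/2)(1.004) = +2.530 V.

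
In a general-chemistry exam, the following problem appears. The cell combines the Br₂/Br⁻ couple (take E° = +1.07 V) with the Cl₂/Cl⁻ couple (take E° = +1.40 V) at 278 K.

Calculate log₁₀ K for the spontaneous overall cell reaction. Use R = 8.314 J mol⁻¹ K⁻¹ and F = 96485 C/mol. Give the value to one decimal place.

12.0

Cathode: Cl₂/Cl⁻; anode: Br₂/Br⁻. E°cell = (+1.40) − (+1.07) = +0.33 V, with n = 2.
ΔG° = −nFE° = −RT ln K, so ln K = nFE°/(RT) = (2)(96485)(+0.33) / ((8.314)(278)) = 27.552.
log₁₀ K = 27.552 / ln 10 = 12.0.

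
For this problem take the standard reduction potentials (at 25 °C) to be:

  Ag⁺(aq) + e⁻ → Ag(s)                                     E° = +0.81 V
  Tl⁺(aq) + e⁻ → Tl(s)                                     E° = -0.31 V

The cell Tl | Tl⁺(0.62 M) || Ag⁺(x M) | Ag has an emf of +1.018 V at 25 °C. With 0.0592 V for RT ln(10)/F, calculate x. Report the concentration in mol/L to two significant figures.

0.012 M

Ag⁺/Ag is the cathode, Tl⁺/Tl the anode: E°cell = +1.12 V, n = 1.
Overall reaction: Ag⁺(aq) + Tl(s) → Ag(s) + Tl⁺(aq); Q = [Tl⁺]^1/[Ag⁺]^1.
From E = E° − (0.0592/n) log Q: log Q = (E° − E)·n/0.0592 = (+1.12 − (+1.018))·1/0.0592 = 1.7230.
So 1·log[Ag⁺] = 1·log(0.62) − log Q = -0.2076 − (1.7230) = -1.9306; [Ag⁺] = 10^(-1.9306) ≈ 0.012 M.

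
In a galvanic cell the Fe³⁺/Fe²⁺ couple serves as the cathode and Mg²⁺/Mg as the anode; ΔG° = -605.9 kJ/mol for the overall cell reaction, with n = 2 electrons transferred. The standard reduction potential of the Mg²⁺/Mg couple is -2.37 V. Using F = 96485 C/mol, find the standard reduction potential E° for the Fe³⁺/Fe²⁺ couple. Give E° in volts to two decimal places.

+0.77 V

E°cell = −ΔG°/(nF) = −(-605.9×10³)/((2)(96485)) = +3.140 V.
Since Fe³⁺/Fe²⁺ is the cathode and Mg²⁺/Mg the anode, E°cell = E°(Fe³⁺/Fe²⁺) − E°(Mg²⁺/Mg).
So E°(Fe³⁺/Fe²⁺) = E°cell + E°(Mg²⁺/Mg) = +3.140 + (-2.37) = +0.77 V.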